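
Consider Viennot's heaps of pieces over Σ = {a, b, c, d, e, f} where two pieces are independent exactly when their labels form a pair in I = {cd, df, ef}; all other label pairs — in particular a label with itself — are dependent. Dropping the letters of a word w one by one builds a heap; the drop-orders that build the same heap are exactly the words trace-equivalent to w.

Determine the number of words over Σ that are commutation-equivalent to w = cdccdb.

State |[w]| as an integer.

10

piece 0:c — minimal
piece 1:d — minimal
piece 2:c rests on {0:c}
piece 3:c rests on {2:c}
piece 4:d rests on {1:d}
piece 5:b rests on {3:c, 4:d}
minimal pieces: {0:c, 1:d}
ways to finish when only these pieces remain (= sum over removing one remaining piece with nothing left below it):
  1 left: {5}→1
  2 left: {3,5}→1  {4,5}→1
  3 left: {1,4,5}→1  {2,3,5}→1  {3,4,5}→2
  4 left: {0,2,3,5}→1  {1,3,4,5}→3  {2,3,4,5}→3
  placing 0:c first → 6 extensions
  placing 1:d first → 4 extensions
total linear extensions = 10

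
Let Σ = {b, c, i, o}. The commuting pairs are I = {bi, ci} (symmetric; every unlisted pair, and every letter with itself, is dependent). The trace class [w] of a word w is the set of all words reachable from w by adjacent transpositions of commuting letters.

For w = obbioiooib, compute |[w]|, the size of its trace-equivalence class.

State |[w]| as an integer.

piece 0:o — minimal
piece 1:b rests on {0:o}
piece 2:b rests on {1:b}
piece 3:i rests on {0:o}
piece 4:o rests on {2:b, 3:i}
piece 5:i rests on {4:o}
piece 6:o rests on {5:i}
piece 7:o rests on {6:o}
piece 8:i rests on {7:o}
piece 9:b rests on {7:o}
minimal pieces: {0:o}
ways to finish when only these pieces remain (= sum over removing one remaining piece with nothing left below it):
  1 left: {8}→1  {9}→1
  2 left: {8,9}→2
  3 left: {7,8,9}→2
  4 left: {6,7,8,9}→2
  5 left: {5,6,7,8,9}→2
  6 left: {4,5,6,7,8,9}→2
  7 left: {2,4,5,6,7,8,9}→2  {3,4,5,6,7,8,9}→2
  8 left: {1,2,4,5,6,7,8,9}→2  {2,3,4,5,6,7,8,9}→4
  placing 0:o first → 6 extensions

6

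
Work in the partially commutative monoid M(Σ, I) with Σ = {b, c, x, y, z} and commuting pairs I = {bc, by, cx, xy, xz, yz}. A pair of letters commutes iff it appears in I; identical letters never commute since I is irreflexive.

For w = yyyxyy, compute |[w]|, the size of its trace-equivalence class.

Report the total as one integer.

#0=y has no predecessor
#1=y depends on [0:y]
#2=y depends on [1:y]
#3=x has no predecessor
#4=y depends on [2:y]
#5=y depends on [4:y]
sources: [0:y, 3:x]
N(rest) = Σ N(rest − s) over sources s of rest; N(one piece) = 1:
  size 1 → [3]=1  [5]=1
  size 2 → [3,5]=2  [4,5]=1
  size 3 → [2,4,5]=1  [3,4,5]=3
  size 4 → [1,2,4,5]=1  [2,3,4,5]=4
  first=0(y) contributes 5
  first=3(x) contributes 1
|[w]| = 6

6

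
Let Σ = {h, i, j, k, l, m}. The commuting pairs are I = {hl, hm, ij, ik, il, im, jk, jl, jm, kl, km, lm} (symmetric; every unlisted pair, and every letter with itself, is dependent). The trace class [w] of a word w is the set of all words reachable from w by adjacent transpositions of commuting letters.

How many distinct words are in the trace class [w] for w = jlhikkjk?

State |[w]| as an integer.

160

0(j) covers ∅
1(l) covers ∅
2(h) covers 0:j
3(i) covers 2:h
4(k) covers 2:h
5(k) covers 4:k
6(j) covers 2:h
7(k) covers 5:k
floor of heap: 0:j, 1:l
completions by unplaced set U, small U first (add the entries for U minus each lowest piece of U):
  |U|=1: {1}:1  {3}:1  {6}:1  {7}:1
  |U|=2: {1,3}:2  {1,6}:2  {1,7}:2  {3,6}:2  {3,7}:2  {5,7}:1  {6,7}:2
  |U|=3: {1,3,6}:6  {1,3,7}:6  {1,5,7}:3  {1,6,7}:6  {3,5,7}:3  {3,6,7}:6  {4,5,7}:1  {5,6,7}:3
  |U|=4: {1,3,5,7}:12  {1,3,6,7}:24  {1,4,5,7}:4  {1,5,6,7}:12  {3,4,5,7}:4  {3,5,6,7}:12  {4,5,6,7}:4
  |U|=5: {1,3,4,5,7}:20  {1,3,5,6,7}:60  {1,4,5,6,7}:20  {3,4,5,6,7}:20
  |U|=6: {1,3,4,5,6,7}:120  {2,3,4,5,6,7}:20
  start at 0(j): 140
  start at 1(l): 20
sum over floor = 160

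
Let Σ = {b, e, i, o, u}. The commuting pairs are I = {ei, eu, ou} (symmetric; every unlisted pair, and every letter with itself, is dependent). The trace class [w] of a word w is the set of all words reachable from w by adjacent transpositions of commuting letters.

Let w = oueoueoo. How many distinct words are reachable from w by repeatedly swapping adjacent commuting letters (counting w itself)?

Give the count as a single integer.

drop 0:o onto floor
drop 1:u onto floor
drop 2:e onto {0:o}
drop 3:o onto {2:e}
drop 4:u onto {1:u}
drop 5:e onto {3:o}
drop 6:o onto {5:e}
drop 7:o onto {6:o}
ground layer = {0:o, 1:u}
drop-orders for the pieces not yet dropped (sum over which currently-grounded one goes next):
  1 to go: {4} 1  {7} 1
  2 to go: {1,4} 1  {4,7} 2  {6,7} 1
  3 to go: {1,4,7} 3  {4,6,7} 3  {5,6,7} 1
  4 to go: {1,4,6,7} 6  {3,5,6,7} 1  {4,5,6,7} 4
  5 to go: {1,4,5,6,7} 10  {2,3,5,6,7} 1  {3,4,5,6,7} 5
  6 to go: {0,2,3,5,6,7} 1  {1,3,4,5,6,7} 15  {2,3,4,5,6,7} 6
  if 0:o drops first: 21 orders
  if 1:u drops first: 7 orders
heap linearizations: 28

28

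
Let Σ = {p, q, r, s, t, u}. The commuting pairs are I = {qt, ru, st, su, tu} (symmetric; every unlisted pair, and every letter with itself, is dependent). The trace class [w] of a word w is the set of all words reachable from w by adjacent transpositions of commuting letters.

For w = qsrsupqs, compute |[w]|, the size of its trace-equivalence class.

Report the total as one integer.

drop 0:q onto floor
drop 1:s onto {0:q}
drop 2:r onto {1:s}
drop 3:s onto {2:r}
drop 4:u onto {0:q}
drop 5:p onto {3:s, 4:u}
drop 6:q onto {5:p}
drop 7:s onto {6:q}
ground layer = {0:q}
drop-orders for the pieces not yet dropped (sum over which currently-grounded one goes next):
  1 to go: {7} 1
  2 to go: {6,7} 1
  3 to go: {5,6,7} 1
  4 to go: {3,5,6,7} 1  {4,5,6,7} 1
  5 to go: {2,3,5,6,7} 1  {3,4,5,6,7} 2
  6 to go: {1,2,3,5,6,7} 1  {2,3,4,5,6,7} 3
  if 0:q drops first: 4 orders

4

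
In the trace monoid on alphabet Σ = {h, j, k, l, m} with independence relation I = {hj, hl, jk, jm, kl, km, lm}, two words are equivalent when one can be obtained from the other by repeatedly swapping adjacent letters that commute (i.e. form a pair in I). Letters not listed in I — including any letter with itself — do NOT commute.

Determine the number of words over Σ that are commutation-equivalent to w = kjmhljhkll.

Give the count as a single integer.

piece 0:k — minimal
piece 1:j — minimal
piece 2:m — minimal
piece 3:h rests on {0:k, 2:m}
piece 4:l rests on {1:j}
piece 5:j rests on {4:l}
piece 6:h rests on {3:h}
piece 7:k rests on {6:h}
piece 8:l rests on {5:j}
piece 9:l rests on {8:l}
minimal pieces: {0:k, 1:j, 2:m}
ways to finish when only these pieces remain (= sum over removing one remaining piece with nothing left below it):
  1 left: {7}→1  {9}→1
  2 left: {6,7}→1  {7,9}→2  {8,9}→1
  3 left: {3,6,7}→1  {5,8,9}→1  {6,7,9}→3  {7,8,9}→3
  4 left: {0,3,6,7}→1  {2,3,6,7}→1  {3,6,7,9}→4  {4,5,8,9}→1  {5,7,8,9}→4  {6,7,8,9}→6
  5 left: {0,2,3,6,7}→2  {0,3,6,7,9}→5  {1,4,5,8,9}→1  {2,3,6,7,9}→5  {3,6,7,8,9}→10  {4,5,7,8,9}→5  {5,6,7,8,9}→10
  6 left: {0,2,3,6,7,9}→12  {0,3,6,7,8,9}→15  {1,4,5,7,8,9}→6  {2,3,6,7,8,9}→15  {3,5,6,7,8,9}→20  {4,5,6,7,8,9}→15
  7 left: {0,2,3,6,7,8,9}→42  {0,3,5,6,7,8,9}→35  {1,4,5,6,7,8,9}→21  {2,3,5,6,7,8,9}→35  {3,4,5,6,7,8,9}→35
  8 left: {0,2,3,5,6,7,8,9}→112  {0,3,4,5,6,7,8,9}→70  {1,3,4,5,6,7,8,9}→56  {2,3,4,5,6,7,8,9}→70
  placing 0:k first → 126 extensions
  placing 1:j first → 252 extensions
  placing 2:m first → 126 extensions
total linear extensions = 504

504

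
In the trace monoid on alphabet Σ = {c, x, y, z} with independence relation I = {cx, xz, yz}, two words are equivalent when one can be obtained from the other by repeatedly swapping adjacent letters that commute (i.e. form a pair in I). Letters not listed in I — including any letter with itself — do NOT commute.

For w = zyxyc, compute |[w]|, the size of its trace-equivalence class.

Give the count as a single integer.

0(z) covers ∅
1(y) covers ∅
2(x) covers 1:y
3(y) covers 2:x
4(c) covers 0:z, 3:y
floor of heap: 0:z, 1:y
completions by unplaced set U, small U first (add the entries for U minus each lowest piece of U):
  |U|=1: {4}:1
  |U|=2: {0,4}:1  {3,4}:1
  |U|=3: {0,3,4}:2  {2,3,4}:1
  start at 0(z): 1
  start at 1(y): 3
sum over floor = 4

4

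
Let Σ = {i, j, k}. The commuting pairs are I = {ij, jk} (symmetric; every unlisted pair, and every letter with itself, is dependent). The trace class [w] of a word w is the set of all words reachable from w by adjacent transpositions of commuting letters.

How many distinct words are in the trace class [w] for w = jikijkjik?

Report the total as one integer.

84

drop 0:j onto floor
drop 1:i onto floor
drop 2:k onto {1:i}
drop 3:i onto {2:k}
drop 4:j onto {0:j}
drop 5:k onto {3:i}
drop 6:j onto {4:j}
drop 7:i onto {5:k}
drop 8:k onto {7:i}
ground layer = {0:j, 1:i}
drop-orders for the pieces not yet dropped (sum over which currently-grounded one goes next):
  1 to go: {6} 1  {8} 1
  2 to go: {4,6} 1  {6,8} 2  {7,8} 1
  3 to go: {0,4,6} 1  {4,6,8} 3  {5,7,8} 1  {6,7,8} 3
  4 to go: {0,4,6,8} 4  {3,5,7,8} 1  {4,6,7,8} 6  {5,6,7,8} 4
  5 to go: {0,4,6,7,8} 10  {2,3,5,7,8} 1  {3,5,6,7,8} 5  {4,5,6,7,8} 10
  6 to go: {0,4,5,6,7,8} 20  {1,2,3,5,7,8} 1  {2,3,5,6,7,8} 6  {3,4,5,6,7,8} 15
  7 to go: {0,3,4,5,6,7,8} 35  {1,2,3,5,6,7,8} 7  {2,3,4,5,6,7,8} 21
  if 0:j drops first: 28 orders
  if 1:i drops first: 56 orders
heap linearizations: 84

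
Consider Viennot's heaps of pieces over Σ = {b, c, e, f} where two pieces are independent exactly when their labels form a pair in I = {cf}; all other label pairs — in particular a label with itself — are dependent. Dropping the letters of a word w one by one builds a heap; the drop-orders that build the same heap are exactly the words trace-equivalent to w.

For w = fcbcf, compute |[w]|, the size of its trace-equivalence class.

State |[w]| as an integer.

4

drop 0:f onto floor
drop 1:c onto floor
drop 2:b onto {0:f, 1:c}
drop 3:c onto {2:b}
drop 4:f onto {2:b}
ground layer = {0:f, 1:c}
drop-orders for the pieces not yet dropped (sum over which currently-grounded one goes next):
  1 to go: {3} 1  {4} 1
  2 to go: {3,4} 2
  3 to go: {2,3,4} 2
  if 0:f drops first: 2 orders
  if 1:c drops first: 2 orders
heap linearizations: 4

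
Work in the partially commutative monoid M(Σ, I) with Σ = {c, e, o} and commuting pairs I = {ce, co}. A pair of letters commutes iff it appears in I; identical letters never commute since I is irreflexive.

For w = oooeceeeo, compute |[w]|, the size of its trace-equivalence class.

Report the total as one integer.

9

0(o) covers ∅
1(o) covers 0:o
2(o) covers 1:o
3(e) covers 2:o
4(c) covers ∅
5(e) covers 3:e
6(e) covers 5:e
7(e) covers 6:e
8(o) covers 7:e
floor of heap: 0:o, 4:c
completions by unplaced set U, small U first (add the entries for U minus each lowest piece of U):
  |U|=1: {4}:1  {8}:1
  |U|=2: {4,8}:2  {7,8}:1
  |U|=3: {4,7,8}:3  {6,7,8}:1
  |U|=4: {4,6,7,8}:4  {5,6,7,8}:1
  |U|=5: {3,5,6,7,8}:1  {4,5,6,7,8}:5
  |U|=6: {2,3,5,6,7,8}:1  {3,4,5,6,7,8}:6
  |U|=7: {1,2,3,5,6,7,8}:1  {2,3,4,5,6,7,8}:7
  start at 0(o): 8
  start at 4(c): 1
sum over floor = 9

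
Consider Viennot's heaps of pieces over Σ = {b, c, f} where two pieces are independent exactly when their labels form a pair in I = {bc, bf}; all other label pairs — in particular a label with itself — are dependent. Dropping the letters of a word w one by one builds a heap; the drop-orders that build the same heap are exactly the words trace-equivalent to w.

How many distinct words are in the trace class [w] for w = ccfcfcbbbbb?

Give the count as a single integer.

#0=c has no predecessor
#1=c depends on [0:c]
#2=f depends on [1:c]
#3=c depends on [2:f]
#4=f depends on [3:c]
#5=c depends on [4:f]
#6=b has no predecessor
#7=b depends on [6:b]
#8=b depends on [7:b]
#9=b depends on [8:b]
#10=b depends on [9:b]
sources: [0:c, 6:b]
N(rest) = Σ N(rest − s) over sources s of rest; N(one piece) = 1:
  size 1 → [5]=1  [10]=1
  size 2 → [4,5]=1  [5,10]=2  [9,10]=1
  size 3 → [3,4,5]=1  [4,5,10]=3  [5,9,10]=3  [8,9,10]=1
  size 4 → [2,3,4,5]=1  [3,4,5,10]=4  [4,5,9,10]=6  [5,8,9,10]=4  [7,8,9,10]=1
  size 5 → [1,2,3,4,5]=1  [2,3,4,5,10]=5  [3,4,5,9,10]=10  [4,5,8,9,10]=10  [5,7,8,9,10]=5  [6,7,8,9,10]=1
  size 6 → [0,1,2,3,4,5]=1  [1,2,3,4,5,10]=6  [2,3,4,5,9,10]=15  [3,4,5,8,9,10]=20  [4,5,7,8,9,10]=15  [5,6,7,8,9,10]=6
  size 7 → [0,1,2,3,4,5,10]=7  [1,2,3,4,5,9,10]=21  [2,3,4,5,8,9,10]=35  [3,4,5,7,8,9,10]=35  [4,5,6,7,8,9,10]=21
  size 8 → [0,1,2,3,4,5,9,10]=28  [1,2,3,4,5,8,9,10]=56  [2,3,4,5,7,8,9,10]=70  [3,4,5,6,7,8,9,10]=56
  size 9 → [0,1,2,3,4,5,8,9,10]=84  [1,2,3,4,5,7,8,9,10]=126  [2,3,4,5,6,7,8,9,10]=126
  first=0(c) contributes 252
  first=6(b) contributes 210
|[w]| = 462

462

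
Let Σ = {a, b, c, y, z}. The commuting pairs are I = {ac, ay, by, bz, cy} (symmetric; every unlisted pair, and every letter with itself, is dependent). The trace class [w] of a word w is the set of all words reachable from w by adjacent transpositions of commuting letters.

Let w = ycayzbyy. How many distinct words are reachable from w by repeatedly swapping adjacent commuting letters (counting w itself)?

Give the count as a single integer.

piece 0:y — minimal
piece 1:c — minimal
piece 2:a — minimal
piece 3:y rests on {0:y}
piece 4:z rests on {1:c, 2:a, 3:y}
piece 5:b rests on {1:c, 2:a}
piece 6:y rests on {4:z}
piece 7:y rests on {6:y}
minimal pieces: {0:y, 1:c, 2:a}
ways to finish when only these pieces remain (= sum over removing one remaining piece with nothing left below it):
  1 left: {5}→1  {7}→1
  2 left: {5,7}→2  {6,7}→1
  3 left: {4,6,7}→1  {5,6,7}→3
  4 left: {3,4,6,7}→1  {4,5,6,7}→4
  5 left: {0,3,4,6,7}→1  {1,4,5,6,7}→4  {2,4,5,6,7}→4  {3,4,5,6,7}→5
  6 left: {0,3,4,5,6,7}→6  {1,2,4,5,6,7}→8  {1,3,4,5,6,7}→9  {2,3,4,5,6,7}→9
  placing 0:y first → 26 extensions
  placing 1:c first → 15 extensions
  placing 2:a first → 15 extensions
total linear extensions = 56

56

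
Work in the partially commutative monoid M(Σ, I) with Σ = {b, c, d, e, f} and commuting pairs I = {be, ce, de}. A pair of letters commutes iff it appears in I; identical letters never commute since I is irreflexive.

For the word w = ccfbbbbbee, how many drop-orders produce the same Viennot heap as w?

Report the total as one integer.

21

0(c) covers ∅
1(c) covers 0:c
2(f) covers 1:c
3(b) covers 2:f
4(b) covers 3:b
5(b) covers 4:b
6(b) covers 5:b
7(b) covers 6:b
8(e) covers 2:f
9(e) covers 8:e
floor of heap: 0:c
completions by unplaced set U, small U first (add the entries for U minus each lowest piece of U):
  |U|=1: {7}:1  {9}:1
  |U|=2: {6,7}:1  {7,9}:2  {8,9}:1
  |U|=3: {5,6,7}:1  {6,7,9}:3  {7,8,9}:3
  |U|=4: {4,5,6,7}:1  {5,6,7,9}:4  {6,7,8,9}:6
  |U|=5: {3,4,5,6,7}:1  {4,5,6,7,9}:5  {5,6,7,8,9}:10
  |U|=6: {3,4,5,6,7,9}:6  {4,5,6,7,8,9}:15
  |U|=7: {3,4,5,6,7,8,9}:21
  |U|=8: {2,3,4,5,6,7,8,9}:21
  start at 0(c): 21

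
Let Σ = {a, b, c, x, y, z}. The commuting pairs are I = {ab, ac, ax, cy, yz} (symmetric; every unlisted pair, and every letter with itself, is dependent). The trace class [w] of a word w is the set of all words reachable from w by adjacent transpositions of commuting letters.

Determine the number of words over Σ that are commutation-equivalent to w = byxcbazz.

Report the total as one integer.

4

#0=b has no predecessor
#1=y depends on [0:b]
#2=x depends on [1:y]
#3=c depends on [2:x]
#4=b depends on [3:c]
#5=a depends on [1:y]
#6=z depends on [4:b, 5:a]
#7=z depends on [6:z]
sources: [0:b]
N(rest) = Σ N(rest − s) over sources s of rest; N(one piece) = 1:
  size 1 → [7]=1
  size 2 → [6,7]=1
  size 3 → [4,6,7]=1  [5,6,7]=1
  size 4 → [3,4,6,7]=1  [4,5,6,7]=2
  size 5 → [2,3,4,6,7]=1  [3,4,5,6,7]=3
  size 6 → [2,3,4,5,6,7]=4
  first=0(b) contributes 4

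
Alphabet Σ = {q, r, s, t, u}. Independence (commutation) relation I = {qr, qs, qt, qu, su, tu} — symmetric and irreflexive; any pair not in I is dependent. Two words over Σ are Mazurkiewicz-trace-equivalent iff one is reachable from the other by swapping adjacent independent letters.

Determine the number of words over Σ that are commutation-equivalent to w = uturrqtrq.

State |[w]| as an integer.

108

0(u) covers ∅
1(t) covers ∅
2(u) covers 0:u
3(r) covers 1:t, 2:u
4(r) covers 3:r
5(q) covers ∅
6(t) covers 4:r
7(r) covers 6:t
8(q) covers 5:q
floor of heap: 0:u, 1:t, 5:q
completions by unplaced set U, small U first (add the entries for U minus each lowest piece of U):
  |U|=1: {7}:1  {8}:1
  |U|=2: {5,8}:1  {6,7}:1  {7,8}:2
  |U|=3: {4,6,7}:1  {5,7,8}:3  {6,7,8}:3
  |U|=4: {3,4,6,7}:1  {4,6,7,8}:4  {5,6,7,8}:6
  |U|=5: {1,3,4,6,7}:1  {2,3,4,6,7}:1  {3,4,6,7,8}:5  {4,5,6,7,8}:10
  |U|=6: {0,2,3,4,6,7}:1  {1,2,3,4,6,7}:2  {1,3,4,6,7,8}:6  {2,3,4,6,7,8}:6  {3,4,5,6,7,8}:15
  |U|=7: {0,1,2,3,4,6,7}:3  {0,2,3,4,6,7,8}:7  {1,2,3,4,6,7,8}:14  {1,3,4,5,6,7,8}:21  {2,3,4,5,6,7,8}:21
  start at 0(u): 56
  start at 1(t): 28
  start at 5(q): 24
sum over floor = 108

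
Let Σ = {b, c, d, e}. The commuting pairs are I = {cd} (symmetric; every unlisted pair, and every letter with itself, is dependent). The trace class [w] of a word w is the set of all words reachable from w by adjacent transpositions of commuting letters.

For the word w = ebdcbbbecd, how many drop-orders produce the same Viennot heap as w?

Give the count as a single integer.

4

drop 0:e onto floor
drop 1:b onto {0:e}
drop 2:d onto {1:b}
drop 3:c onto {1:b}
drop 4:b onto {2:d, 3:c}
drop 5:b onto {4:b}
drop 6:b onto {5:b}
drop 7:e onto {6:b}
drop 8:c onto {7:e}
drop 9:d onto {7:e}
ground layer = {0:e}
drop-orders for the pieces not yet dropped (sum over which currently-grounded one goes next):
  1 to go: {8} 1  {9} 1
  2 to go: {8,9} 2
  3 to go: {7,8,9} 2
  4 to go: {6,7,8,9} 2
  5 to go: {5,6,7,8,9} 2
  6 to go: {4,5,6,7,8,9} 2
  7 to go: {2,4,5,6,7,8,9} 2  {3,4,5,6,7,8,9} 2
  8 to go: {2,3,4,5,6,7,8,9} 4
  if 0:e drops first: 4 orders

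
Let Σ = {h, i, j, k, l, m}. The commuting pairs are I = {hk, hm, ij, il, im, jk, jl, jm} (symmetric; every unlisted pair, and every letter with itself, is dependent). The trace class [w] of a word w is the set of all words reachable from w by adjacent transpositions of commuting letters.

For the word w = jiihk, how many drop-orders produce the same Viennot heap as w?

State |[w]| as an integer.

7

0(j) covers ∅
1(i) covers ∅
2(i) covers 1:i
3(h) covers 0:j, 2:i
4(k) covers 2:i
floor of heap: 0:j, 1:i
completions by unplaced set U, small U first (add the entries for U minus each lowest piece of U):
  |U|=1: {3}:1  {4}:1
  |U|=2: {0,3}:1  {3,4}:2
  |U|=3: {0,3,4}:3  {2,3,4}:2
  start at 0(j): 2
  start at 1(i): 5
sum over floor = 7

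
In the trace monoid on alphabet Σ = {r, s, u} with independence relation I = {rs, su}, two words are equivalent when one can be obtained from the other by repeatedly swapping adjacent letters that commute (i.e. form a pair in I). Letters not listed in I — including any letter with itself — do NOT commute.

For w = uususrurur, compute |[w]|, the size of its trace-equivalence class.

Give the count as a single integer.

drop 0:u onto floor
drop 1:u onto {0:u}
drop 2:s onto floor
drop 3:u onto {1:u}
drop 4:s onto {2:s}
drop 5:r onto {3:u}
drop 6:u onto {5:r}
drop 7:r onto {6:u}
drop 8:u onto {7:r}
drop 9:r onto {8:u}
ground layer = {0:u, 2:s}
drop-orders for the pieces not yet dropped (sum over which currently-grounded one goes next):
  1 to go: {4} 1  {9} 1
  2 to go: {2,4} 1  {4,9} 2  {8,9} 1
  3 to go: {2,4,9} 3  {4,8,9} 3  {7,8,9} 1
  4 to go: {2,4,8,9} 6  {4,7,8,9} 4  {6,7,8,9} 1
  5 to go: {2,4,7,8,9} 10  {4,6,7,8,9} 5  {5,6,7,8,9} 1
  6 to go: {2,4,6,7,8,9} 15  {3,5,6,7,8,9} 1  {4,5,6,7,8,9} 6
  7 to go: {1,3,5,6,7,8,9} 1  {2,4,5,6,7,8,9} 21  {3,4,5,6,7,8,9} 7
  8 to go: {0,1,3,5,6,7,8,9} 1  {1,3,4,5,6,7,8,9} 8  {2,3,4,5,6,7,8,9} 28
  if 0:u drops first: 36 orders
  if 2:s drops first: 9 orders
heap linearizations: 45

45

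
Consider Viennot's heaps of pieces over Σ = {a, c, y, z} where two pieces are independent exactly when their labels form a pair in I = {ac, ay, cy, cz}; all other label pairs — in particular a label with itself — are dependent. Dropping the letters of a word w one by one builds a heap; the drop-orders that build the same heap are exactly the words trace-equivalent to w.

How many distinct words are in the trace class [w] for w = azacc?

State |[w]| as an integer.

10

0(a) covers ∅
1(z) covers 0:a
2(a) covers 1:z
3(c) covers ∅
4(c) covers 3:c
floor of heap: 0:a, 3:c
completions by unplaced set U, small U first (add the entries for U minus each lowest piece of U):
  |U|=1: {2}:1  {4}:1
  |U|=2: {1,2}:1  {2,4}:2  {3,4}:1
  |U|=3: {0,1,2}:1  {1,2,4}:3  {2,3,4}:3
  start at 0(a): 6
  start at 3(c): 4
sum over floor = 10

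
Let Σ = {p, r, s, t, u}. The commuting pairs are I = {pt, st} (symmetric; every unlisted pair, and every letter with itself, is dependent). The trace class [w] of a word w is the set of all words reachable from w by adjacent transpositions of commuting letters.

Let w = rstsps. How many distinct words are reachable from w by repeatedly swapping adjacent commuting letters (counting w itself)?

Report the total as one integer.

5

piece 0:r — minimal
piece 1:s rests on {0:r}
piece 2:t rests on {0:r}
piece 3:s rests on {1:s}
piece 4:p rests on {3:s}
piece 5:s rests on {4:p}
minimal pieces: {0:r}
ways to finish when only these pieces remain (= sum over removing one remaining piece with nothing left below it):
  1 left: {2}→1  {5}→1
  2 left: {2,5}→2  {4,5}→1
  3 left: {2,4,5}→3  {3,4,5}→1
  4 left: {1,3,4,5}→1  {2,3,4,5}→4
  placing 0:r first → 5 extensions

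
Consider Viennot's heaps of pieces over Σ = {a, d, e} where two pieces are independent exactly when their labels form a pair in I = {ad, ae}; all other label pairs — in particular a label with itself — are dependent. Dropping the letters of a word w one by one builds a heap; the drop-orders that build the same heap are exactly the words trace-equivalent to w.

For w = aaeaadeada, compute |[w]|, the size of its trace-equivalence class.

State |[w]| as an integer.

0(a) covers ∅
1(a) covers 0:a
2(e) covers ∅
3(a) covers 1:a
4(a) covers 3:a
5(d) covers 2:e
6(e) covers 5:d
7(a) covers 4:a
8(d) covers 6:e
9(a) covers 7:a
floor of heap: 0:a, 2:e
completions by unplaced set U, small U first (add the entries for U minus each lowest piece of U):
  |U|=1: {8}:1  {9}:1
  |U|=2: {6,8}:1  {7,9}:1  {8,9}:2
  |U|=3: {4,7,9}:1  {5,6,8}:1  {6,8,9}:3  {7,8,9}:3
  |U|=4: {2,5,6,8}:1  {3,4,7,9}:1  {4,7,8,9}:4  {5,6,8,9}:4  {6,7,8,9}:6
  |U|=5: {1,3,4,7,9}:1  {2,5,6,8,9}:5  {3,4,7,8,9}:5  {4,6,7,8,9}:10  {5,6,7,8,9}:10
  |U|=6: {0,1,3,4,7,9}:1  {1,3,4,7,8,9}:6  {2,5,6,7,8,9}:15  {3,4,6,7,8,9}:15  {4,5,6,7,8,9}:20
  |U|=7: {0,1,3,4,7,8,9}:7  {1,3,4,6,7,8,9}:21  {2,4,5,6,7,8,9}:35  {3,4,5,6,7,8,9}:35
  |U|=8: {0,1,3,4,6,7,8,9}:28  {1,3,4,5,6,7,8,9}:56  {2,3,4,5,6,7,8,9}:70
  start at 0(a): 126
  start at 2(e): 84
sum over floor = 210

210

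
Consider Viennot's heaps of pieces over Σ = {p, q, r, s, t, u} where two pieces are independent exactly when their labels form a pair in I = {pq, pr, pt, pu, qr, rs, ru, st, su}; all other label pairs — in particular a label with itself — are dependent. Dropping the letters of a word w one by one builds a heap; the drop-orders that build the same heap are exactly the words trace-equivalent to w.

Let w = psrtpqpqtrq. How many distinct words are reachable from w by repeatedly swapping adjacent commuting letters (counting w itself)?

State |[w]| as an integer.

0(p) covers ∅
1(s) covers 0:p
2(r) covers ∅
3(t) covers 2:r
4(p) covers 1:s
5(q) covers 1:s, 3:t
6(p) covers 4:p
7(q) covers 5:q
8(t) covers 7:q
9(r) covers 8:t
10(q) covers 8:t
floor of heap: 0:p, 2:r
completions by unplaced set U, small U first (add the entries for U minus each lowest piece of U):
  |U|=1: {6}:1  {9}:1  {10}:1
  |U|=2: {4,6}:1  {6,9}:2  {6,10}:2  {9,10}:2
  |U|=3: {4,6,9}:3  {4,6,10}:3  {6,9,10}:6  {8,9,10}:2
  |U|=4: {4,6,9,10}:12  {6,8,9,10}:8  {7,8,9,10}:2
  |U|=5: {4,6,8,9,10}:20  {5,7,8,9,10}:2  {6,7,8,9,10}:10
  |U|=6: {3,5,7,8,9,10}:2  {4,6,7,8,9,10}:30  {5,6,7,8,9,10}:12
  |U|=7: {2,3,5,7,8,9,10}:2  {3,5,6,7,8,9,10}:14  {4,5,6,7,8,9,10}:42
  |U|=8: {1,4,5,6,7,8,9,10}:42  {2,3,5,6,7,8,9,10}:16  {3,4,5,6,7,8,9,10}:56
  |U|=9: {0,1,4,5,6,7,8,9,10}:42  {1,3,4,5,6,7,8,9,10}:98  {2,3,4,5,6,7,8,9,10}:72
  start at 0(p): 170
  start at 2(r): 140
sum over floor = 310

310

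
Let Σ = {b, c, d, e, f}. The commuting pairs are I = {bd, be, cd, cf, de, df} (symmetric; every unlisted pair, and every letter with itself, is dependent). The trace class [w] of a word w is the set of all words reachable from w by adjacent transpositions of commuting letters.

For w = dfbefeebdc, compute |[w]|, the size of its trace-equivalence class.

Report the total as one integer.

#0=d has no predecessor
#1=f has no predecessor
#2=b depends on [1:f]
#3=e depends on [1:f]
#4=f depends on [2:b, 3:e]
#5=e depends on [4:f]
#6=e depends on [5:e]
#7=b depends on [4:f]
#8=d depends on [0:d]
#9=c depends on [6:e, 7:b]
sources: [0:d, 1:f]
N(rest) = Σ N(rest − s) over sources s of rest; N(one piece) = 1:
  size 1 → [8]=1  [9]=1
  size 2 → [0,8]=1  [6,9]=1  [7,9]=1  [8,9]=2
  size 3 → [0,8,9]=3  [5,6,9]=1  [6,7,9]=2  [6,8,9]=3  [7,8,9]=3
  size 4 → [0,6,8,9]=6  [0,7,8,9]=6  [5,6,7,9]=3  [5,6,8,9]=4  [6,7,8,9]=8
  size 5 → [0,5,6,8,9]=10  [0,6,7,8,9]=20  [4,5,6,7,9]=3  [5,6,7,8,9]=15
  size 6 → [0,5,6,7,8,9]=45  [2,4,5,6,7,9]=3  [3,4,5,6,7,9]=3  [4,5,6,7,8,9]=18
  size 7 → [0,4,5,6,7,8,9]=63  [2,3,4,5,6,7,9]=6  [2,4,5,6,7,8,9]=21  [3,4,5,6,7,8,9]=21
  size 8 → [0,2,4,5,6,7,8,9]=84  [0,3,4,5,6,7,8,9]=84  [1,2,3,4,5,6,7,9]=6  [2,3,4,5,6,7,8,9]=48
  first=0(d) contributes 54
  first=1(f) contributes 216
|[w]| = 270

270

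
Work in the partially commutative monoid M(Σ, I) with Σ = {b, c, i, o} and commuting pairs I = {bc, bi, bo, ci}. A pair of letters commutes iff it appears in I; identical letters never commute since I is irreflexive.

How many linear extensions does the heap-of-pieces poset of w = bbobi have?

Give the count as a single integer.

#0=b has no predecessor
#1=b depends on [0:b]
#2=o has no predecessor
#3=b depends on [1:b]
#4=i depends on [2:o]
sources: [0:b, 2:o]
N(rest) = Σ N(rest − s) over sources s of rest; N(one piece) = 1:
  size 1 → [3]=1  [4]=1
  size 2 → [1,3]=1  [2,4]=1  [3,4]=2
  size 3 → [0,1,3]=1  [1,3,4]=3  [2,3,4]=3
  first=0(b) contributes 6
  first=2(o) contributes 4
|[w]| = 10

10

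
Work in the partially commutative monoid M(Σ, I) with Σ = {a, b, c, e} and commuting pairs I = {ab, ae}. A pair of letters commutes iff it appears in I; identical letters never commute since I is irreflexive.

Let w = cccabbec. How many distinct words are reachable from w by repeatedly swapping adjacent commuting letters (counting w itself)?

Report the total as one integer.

4

#0=c has no predecessor
#1=c depends on [0:c]
#2=c depends on [1:c]
#3=a depends on [2:c]
#4=b depends on [2:c]
#5=b depends on [4:b]
#6=e depends on [5:b]
#7=c depends on [3:a, 6:e]
sources: [0:c]
N(rest) = Σ N(rest − s) over sources s of rest; N(one piece) = 1:
  size 1 → [7]=1
  size 2 → [3,7]=1  [6,7]=1
  size 3 → [3,6,7]=2  [5,6,7]=1
  size 4 → [3,5,6,7]=3  [4,5,6,7]=1
  size 5 → [3,4,5,6,7]=4
  size 6 → [2,3,4,5,6,7]=4
  first=0(c) contributes 4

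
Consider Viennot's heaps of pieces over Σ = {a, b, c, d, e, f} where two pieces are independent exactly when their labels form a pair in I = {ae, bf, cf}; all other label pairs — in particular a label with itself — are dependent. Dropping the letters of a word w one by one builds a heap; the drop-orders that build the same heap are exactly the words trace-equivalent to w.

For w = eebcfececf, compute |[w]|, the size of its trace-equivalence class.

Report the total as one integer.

piece 0:e — minimal
piece 1:e rests on {0:e}
piece 2:b rests on {1:e}
piece 3:c rests on {2:b}
piece 4:f rests on {1:e}
piece 5:e rests on {3:c, 4:f}
piece 6:c rests on {5:e}
piece 7:e rests on {6:c}
piece 8:c rests on {7:e}
piece 9:f rests on {7:e}
minimal pieces: {0:e}
ways to finish when only these pieces remain (= sum over removing one remaining piece with nothing left below it):
  1 left: {8}→1  {9}→1
  2 left: {8,9}→2
  3 left: {7,8,9}→2
  4 left: {6,7,8,9}→2
  5 left: {5,6,7,8,9}→2
  6 left: {3,5,6,7,8,9}→2  {4,5,6,7,8,9}→2
  7 left: {2,3,5,6,7,8,9}→2  {3,4,5,6,7,8,9}→4
  8 left: {2,3,4,5,6,7,8,9}→6
  placing 0:e first → 6 extensions

6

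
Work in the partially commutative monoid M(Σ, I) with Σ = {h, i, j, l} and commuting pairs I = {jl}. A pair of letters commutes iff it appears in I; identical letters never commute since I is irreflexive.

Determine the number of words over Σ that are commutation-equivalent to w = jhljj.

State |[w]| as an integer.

3

drop 0:j onto floor
drop 1:h onto {0:j}
drop 2:l onto {1:h}
drop 3:j onto {1:h}
drop 4:j onto {3:j}
ground layer = {0:j}
drop-orders for the pieces not yet dropped (sum over which currently-grounded one goes next):
  1 to go: {2} 1  {4} 1
  2 to go: {2,4} 2  {3,4} 1
  3 to go: {2,3,4} 3
  if 0:j drops first: 3 orders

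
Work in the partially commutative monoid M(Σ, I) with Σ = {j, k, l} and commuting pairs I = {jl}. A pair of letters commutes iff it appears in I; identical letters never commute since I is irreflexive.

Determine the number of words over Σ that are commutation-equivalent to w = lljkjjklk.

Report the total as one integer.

3

drop 0:l onto floor
drop 1:l onto {0:l}
drop 2:j onto floor
drop 3:k onto {1:l, 2:j}
drop 4:j onto {3:k}
drop 5:j onto {4:j}
drop 6:k onto {5:j}
drop 7:l onto {6:k}
drop 8:k onto {7:l}
ground layer = {0:l, 2:j}
drop-orders for the pieces not yet dropped (sum over which currently-grounded one goes next):
  1 to go: {8} 1
  2 to go: {7,8} 1
  3 to go: {6,7,8} 1
  4 to go: {5,6,7,8} 1
  5 to go: {4,5,6,7,8} 1
  6 to go: {3,4,5,6,7,8} 1
  7 to go: {1,3,4,5,6,7,8} 1  {2,3,4,5,6,7,8} 1
  if 0:l drops first: 2 orders
  if 2:j drops first: 1 orders
heap linearizations: 3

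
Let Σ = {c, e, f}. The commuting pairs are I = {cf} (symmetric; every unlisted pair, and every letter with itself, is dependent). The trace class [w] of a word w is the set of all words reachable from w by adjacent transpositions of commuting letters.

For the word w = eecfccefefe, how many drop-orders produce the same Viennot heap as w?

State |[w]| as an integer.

4

piece 0:e — minimal
piece 1:e rests on {0:e}
piece 2:c rests on {1:e}
piece 3:f rests on {1:e}
piece 4:c rests on {2:c}
piece 5:c rests on {4:c}
piece 6:e rests on {3:f, 5:c}
piece 7:f rests on {6:e}
piece 8:e rests on {7:f}
piece 9:f rests on {8:e}
piece 10:e rests on {9:f}
minimal pieces: {0:e}
ways to finish when only these pieces remain (= sum over removing one remaining piece with nothing left below it):
  1 left: {10}→1
  2 left: {9,10}→1
  3 left: {8,9,10}→1
  4 left: {7,8,9,10}→1
  5 left: {6,7,8,9,10}→1
  6 left: {3,6,7,8,9,10}→1  {5,6,7,8,9,10}→1
  7 left: {3,5,6,7,8,9,10}→2  {4,5,6,7,8,9,10}→1
  8 left: {2,4,5,6,7,8,9,10}→1  {3,4,5,6,7,8,9,10}→3
  9 left: {2,3,4,5,6,7,8,9,10}→4
  placing 0:e first → 4 extensions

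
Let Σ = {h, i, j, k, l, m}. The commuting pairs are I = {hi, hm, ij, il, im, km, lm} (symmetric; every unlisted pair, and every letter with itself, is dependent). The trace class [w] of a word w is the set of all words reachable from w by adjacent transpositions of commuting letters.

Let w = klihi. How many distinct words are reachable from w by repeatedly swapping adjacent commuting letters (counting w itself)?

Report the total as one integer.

#0=k has no predecessor
#1=l depends on [0:k]
#2=i depends on [0:k]
#3=h depends on [1:l]
#4=i depends on [2:i]
sources: [0:k]
N(rest) = Σ N(rest − s) over sources s of rest; N(one piece) = 1:
  size 1 → [3]=1  [4]=1
  size 2 → [1,3]=1  [2,4]=1  [3,4]=2
  size 3 → [1,3,4]=3  [2,3,4]=3
  first=0(k) contributes 6

6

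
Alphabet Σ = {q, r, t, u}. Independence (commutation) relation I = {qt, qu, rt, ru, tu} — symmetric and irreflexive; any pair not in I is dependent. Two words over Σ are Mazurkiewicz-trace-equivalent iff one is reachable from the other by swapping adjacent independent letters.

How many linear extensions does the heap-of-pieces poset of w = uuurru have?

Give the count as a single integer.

15

0(u) covers ∅
1(u) covers 0:u
2(u) covers 1:u
3(r) covers ∅
4(r) covers 3:r
5(u) covers 2:u
floor of heap: 0:u, 3:r
completions by unplaced set U, small U first (add the entries for U minus each lowest piece of U):
  |U|=1: {4}:1  {5}:1
  |U|=2: {2,5}:1  {3,4}:1  {4,5}:2
  |U|=3: {1,2,5}:1  {2,4,5}:3  {3,4,5}:3
  |U|=4: {0,1,2,5}:1  {1,2,4,5}:4  {2,3,4,5}:6
  start at 0(u): 10
  start at 3(r): 5
sum over floor = 15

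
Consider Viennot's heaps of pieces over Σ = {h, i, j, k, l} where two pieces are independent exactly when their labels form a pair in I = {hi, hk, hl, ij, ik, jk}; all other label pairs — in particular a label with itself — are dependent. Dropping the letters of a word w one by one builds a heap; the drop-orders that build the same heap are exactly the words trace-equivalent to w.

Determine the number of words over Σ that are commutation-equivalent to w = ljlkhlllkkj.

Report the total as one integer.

#0=l has no predecessor
#1=j depends on [0:l]
#2=l depends on [1:j]
#3=k depends on [2:l]
#4=h depends on [1:j]
#5=l depends on [3:k]
#6=l depends on [5:l]
#7=l depends on [6:l]
#8=k depends on [7:l]
#9=k depends on [8:k]
#10=j depends on [4:h, 7:l]
sources: [0:l]
N(rest) = Σ N(rest − s) over sources s of rest; N(one piece) = 1:
  size 1 → [9]=1  [10]=1
  size 2 → [4,10]=1  [8,9]=1  [9,10]=2
  size 3 → [4,9,10]=3  [8,9,10]=3
  size 4 → [4,8,9,10]=6  [7,8,9,10]=3
  size 5 → [4,7,8,9,10]=9  [6,7,8,9,10]=3
  size 6 → [4,6,7,8,9,10]=12  [5,6,7,8,9,10]=3
  size 7 → [3,5,6,7,8,9,10]=3  [4,5,6,7,8,9,10]=15
  size 8 → [2,3,5,6,7,8,9,10]=3  [3,4,5,6,7,8,9,10]=18
  size 9 → [2,3,4,5,6,7,8,9,10]=21
  first=0(l) contributes 21

21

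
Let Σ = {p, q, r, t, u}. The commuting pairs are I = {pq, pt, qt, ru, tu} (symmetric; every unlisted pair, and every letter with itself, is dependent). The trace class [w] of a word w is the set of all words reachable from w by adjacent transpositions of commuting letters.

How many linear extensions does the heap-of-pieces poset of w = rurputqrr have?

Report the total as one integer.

13

#0=r has no predecessor
#1=u has no predecessor
#2=r depends on [0:r]
#3=p depends on [1:u, 2:r]
#4=u depends on [3:p]
#5=t depends on [2:r]
#6=q depends on [4:u]
#7=r depends on [5:t, 6:q]
#8=r depends on [7:r]
sources: [0:r, 1:u]
N(rest) = Σ N(rest − s) over sources s of rest; N(one piece) = 1:
  size 1 → [8]=1
  size 2 → [7,8]=1
  size 3 → [5,7,8]=1  [6,7,8]=1
  size 4 → [4,6,7,8]=1  [5,6,7,8]=2
  size 5 → [3,4,6,7,8]=1  [4,5,6,7,8]=3
  size 6 → [1,3,4,6,7,8]=1  [3,4,5,6,7,8]=4
  size 7 → [1,3,4,5,6,7,8]=5  [2,3,4,5,6,7,8]=4
  first=0(r) contributes 9
  first=1(u) contributes 4
|[w]| = 13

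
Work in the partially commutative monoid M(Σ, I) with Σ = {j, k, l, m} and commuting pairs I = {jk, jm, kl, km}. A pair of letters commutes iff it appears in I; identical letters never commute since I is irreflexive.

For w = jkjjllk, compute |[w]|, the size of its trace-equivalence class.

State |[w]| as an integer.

21

0(j) covers ∅
1(k) covers ∅
2(j) covers 0:j
3(j) covers 2:j
4(l) covers 3:j
5(l) covers 4:l
6(k) covers 1:k
floor of heap: 0:j, 1:k
completions by unplaced set U, small U first (add the entries for U minus each lowest piece of U):
  |U|=1: {5}:1  {6}:1
  |U|=2: {1,6}:1  {4,5}:1  {5,6}:2
  |U|=3: {1,5,6}:3  {3,4,5}:1  {4,5,6}:3
  |U|=4: {1,4,5,6}:6  {2,3,4,5}:1  {3,4,5,6}:4
  |U|=5: {0,2,3,4,5}:1  {1,3,4,5,6}:10  {2,3,4,5,6}:5
  start at 0(j): 15
  start at 1(k): 6
sum over floor = 21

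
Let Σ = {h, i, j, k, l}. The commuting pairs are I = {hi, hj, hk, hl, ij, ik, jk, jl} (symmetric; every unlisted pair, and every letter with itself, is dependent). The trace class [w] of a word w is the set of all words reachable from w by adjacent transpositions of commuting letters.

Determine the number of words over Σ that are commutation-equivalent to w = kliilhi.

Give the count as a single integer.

7

drop 0:k onto floor
drop 1:l onto {0:k}
drop 2:i onto {1:l}
drop 3:i onto {2:i}
drop 4:l onto {3:i}
drop 5:h onto floor
drop 6:i onto {4:l}
ground layer = {0:k, 5:h}
drop-orders for the pieces not yet dropped (sum over which currently-grounded one goes next):
  1 to go: {5} 1  {6} 1
  2 to go: {4,6} 1  {5,6} 2
  3 to go: {3,4,6} 1  {4,5,6} 3
  4 to go: {2,3,4,6} 1  {3,4,5,6} 4
  5 to go: {1,2,3,4,6} 1  {2,3,4,5,6} 5
  if 0:k drops first: 6 orders
  if 5:h drops first: 1 orders
heap linearizations: 7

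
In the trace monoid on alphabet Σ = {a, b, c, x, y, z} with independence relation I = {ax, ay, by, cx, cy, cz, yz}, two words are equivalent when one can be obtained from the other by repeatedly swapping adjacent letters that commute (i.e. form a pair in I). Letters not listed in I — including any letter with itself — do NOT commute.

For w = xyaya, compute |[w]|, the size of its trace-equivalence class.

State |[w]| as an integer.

piece 0:x — minimal
piece 1:y rests on {0:x}
piece 2:a — minimal
piece 3:y rests on {1:y}
piece 4:a rests on {2:a}
minimal pieces: {0:x, 2:a}
ways to finish when only these pieces remain (= sum over removing one remaining piece with nothing left below it):
  1 left: {3}→1  {4}→1
  2 left: {1,3}→1  {2,4}→1  {3,4}→2
  3 left: {0,1,3}→1  {1,3,4}→3  {2,3,4}→3
  placing 0:x first → 6 extensions
  placing 2:a first → 4 extensions
total linear extensions = 10

10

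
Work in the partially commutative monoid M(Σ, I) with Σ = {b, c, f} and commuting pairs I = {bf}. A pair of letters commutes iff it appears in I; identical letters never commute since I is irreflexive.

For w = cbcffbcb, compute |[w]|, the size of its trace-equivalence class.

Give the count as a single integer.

3

0(c) covers ∅
1(b) covers 0:c
2(c) covers 1:b
3(f) covers 2:c
4(f) covers 3:f
5(b) covers 2:c
6(c) covers 4:f, 5:b
7(b) covers 6:c
floor of heap: 0:c
completions by unplaced set U, small U first (add the entries for U minus each lowest piece of U):
  |U|=1: {7}:1
  |U|=2: {6,7}:1
  |U|=3: {4,6,7}:1  {5,6,7}:1
  |U|=4: {3,4,6,7}:1  {4,5,6,7}:2
  |U|=5: {3,4,5,6,7}:3
  |U|=6: {2,3,4,5,6,7}:3
  start at 0(c): 3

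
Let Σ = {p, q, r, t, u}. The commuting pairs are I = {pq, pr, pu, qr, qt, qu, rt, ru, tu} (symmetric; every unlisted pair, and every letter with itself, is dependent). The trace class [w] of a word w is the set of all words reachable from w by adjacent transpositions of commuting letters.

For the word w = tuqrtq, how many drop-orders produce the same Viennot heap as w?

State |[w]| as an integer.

piece 0:t — minimal
piece 1:u — minimal
piece 2:q — minimal
piece 3:r — minimal
piece 4:t rests on {0:t}
piece 5:q rests on {2:q}
minimal pieces: {0:t, 1:u, 2:q, 3:r}
ways to finish when only these pieces remain (= sum over removing one remaining piece with nothing left below it):
  1 left: {1}→1  {3}→1  {4}→1  {5}→1
  2 left: {0,4}→1  {1,3}→2  {1,4}→2  {1,5}→2  {2,5}→1  {3,4}→2  {3,5}→2  {4,5}→2
  3 left: {0,1,4}→3  {0,3,4}→3  {0,4,5}→3  {1,2,5}→3  {1,3,4}→6  {1,3,5}→6  {1,4,5}→6  {2,3,5}→3  {2,4,5}→3  {3,4,5}→6
  4 left: {0,1,3,4}→12  {0,1,4,5}→12  {0,2,4,5}→6  {0,3,4,5}→12  {1,2,3,5}→12  {1,2,4,5}→12  {1,3,4,5}→24  {2,3,4,5}→12
  placing 0:t first → 60 extensions
  placing 1:u first → 30 extensions
  placing 2:q first → 60 extensions
  placing 3:r first → 30 extensions
total linear extensions = 180

180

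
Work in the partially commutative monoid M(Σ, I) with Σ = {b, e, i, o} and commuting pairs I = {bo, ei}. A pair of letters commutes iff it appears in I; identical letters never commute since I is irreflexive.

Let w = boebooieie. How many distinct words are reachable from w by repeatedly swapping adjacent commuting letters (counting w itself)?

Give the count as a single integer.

36

#0=b has no predecessor
#1=o has no predecessor
#2=e depends on [0:b, 1:o]
#3=b depends on [2:e]
#4=o depends on [2:e]
#5=o depends on [4:o]
#6=i depends on [3:b, 5:o]
#7=e depends on [3:b, 5:o]
#8=i depends on [6:i]
#9=e depends on [7:e]
sources: [0:b, 1:o]
N(rest) = Σ N(rest − s) over sources s of rest; N(one piece) = 1:
  size 1 → [8]=1  [9]=1
  size 2 → [6,8]=1  [7,9]=1  [8,9]=2
  size 3 → [6,8,9]=3  [7,8,9]=3
  size 4 → [6,7,8,9]=6
  size 5 → [3,6,7,8,9]=6  [5,6,7,8,9]=6
  size 6 → [3,5,6,7,8,9]=12  [4,5,6,7,8,9]=6
  size 7 → [3,4,5,6,7,8,9]=18
  size 8 → [2,3,4,5,6,7,8,9]=18
  first=0(b) contributes 18
  first=1(o) contributes 18
|[w]| = 36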